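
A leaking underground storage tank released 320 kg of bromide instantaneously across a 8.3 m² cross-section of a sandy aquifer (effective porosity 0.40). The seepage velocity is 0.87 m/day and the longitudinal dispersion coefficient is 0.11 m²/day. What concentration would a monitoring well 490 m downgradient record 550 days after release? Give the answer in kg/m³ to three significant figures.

For an instantaneous plane source, C(x,t) = M/(n_e·A·√(4πDt)) · exp(−(x−vt)²/(4Dt)), with n_e·A the pore (flow) area.
Plume center vt = 0.87 × 550 = 478.5 m, so the well at 490 m is 11.5 m downgradient of the peak.
√(4πDt) = 27.57 m, giving peak height M/(n_e·A·√(4πDt)) = 320/(0.40 × 8.3 × 27.57) = 3.496 kg/m³.
(x−vt)²/(4Dt) = (11.5)²/(4 × 0.11 × 550) = 0.5465; exp(−0.5465) = 0.5790.
C = 3.496 × 0.5790 = 2.02 kg/m³.

2.02 kg/m³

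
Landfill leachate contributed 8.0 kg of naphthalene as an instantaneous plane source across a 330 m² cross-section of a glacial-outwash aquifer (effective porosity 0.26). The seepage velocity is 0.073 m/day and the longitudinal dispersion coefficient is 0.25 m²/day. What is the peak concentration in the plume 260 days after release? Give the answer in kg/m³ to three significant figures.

The peak of an instantaneous 1D plume sits at x = vt; there the Gaussian factor is 1 and C_max = M/(n_e·A·√(4πDt)), where n_e·A is the pore area the mass is dissolved in.
√(4πDt) = √(4π × 0.25 × 260) = 28.58 m, so C_max = 8.0/(0.26 × 330 × 28.58) = 0.00326 kg/m³.

0.00326 kg/m³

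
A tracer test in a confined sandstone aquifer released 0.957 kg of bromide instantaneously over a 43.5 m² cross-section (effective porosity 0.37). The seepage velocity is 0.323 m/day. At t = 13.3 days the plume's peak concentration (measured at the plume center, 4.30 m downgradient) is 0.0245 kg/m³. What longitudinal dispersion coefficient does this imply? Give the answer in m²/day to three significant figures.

0.0352 m²/day

At the plume center C_max = M/(n_e·A·√(4πDt)), so D = M²/(4πt·(n_e·A·C_max)²).
n_e·A·C_max = 0.37 × 43.5 × 0.0245 = 0.3943 kg/m.
D = 0.957²/(4π × 13.3 × 0.3943²) = 0.0352 m²/day.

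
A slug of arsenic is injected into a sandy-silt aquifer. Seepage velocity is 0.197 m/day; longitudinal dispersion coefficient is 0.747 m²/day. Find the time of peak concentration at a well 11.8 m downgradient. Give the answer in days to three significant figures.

43.7 days

For the 1D instantaneous-source solution, setting ∂C/∂t = 0 at fixed x gives v²t² + 2Dt − x² = 0, so t = (√(D² + v²x²) − D)/v².
√(D² + v²x²) = √(0.747² + 0.197² × 11.8²) = 2.442; v² = 0.038809.
t = (2.442 − 0.747)/0.038809 = 43.7 days (vs. the pure-advection estimate x/v = 59.9 d).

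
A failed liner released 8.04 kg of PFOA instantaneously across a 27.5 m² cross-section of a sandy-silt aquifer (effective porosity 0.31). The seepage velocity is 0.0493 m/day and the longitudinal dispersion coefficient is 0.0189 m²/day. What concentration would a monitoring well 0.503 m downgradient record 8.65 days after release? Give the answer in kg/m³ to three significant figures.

0.652 kg/m³

For an instantaneous plane source, C(x,t) = M/(n_e·A·√(4πDt)) · exp(−(x−vt)²/(4Dt)), with n_e·A the pore (flow) area.
Plume center vt = 0.0493 × 8.65 = 0.426445 m, so the well at 0.503 m is 0.076555 m downgradient of the peak.
√(4πDt) = 1.433 m, giving peak height M/(n_e·A·√(4πDt)) = 8.04/(0.31 × 27.5 × 1.433) = 0.6581 kg/m³.
(x−vt)²/(4Dt) = (0.076555)²/(4 × 0.0189 × 8.65) = 0.008962; exp(−0.008962) = 0.9911.
C = 0.6581 × 0.9911 = 0.652 kg/m³.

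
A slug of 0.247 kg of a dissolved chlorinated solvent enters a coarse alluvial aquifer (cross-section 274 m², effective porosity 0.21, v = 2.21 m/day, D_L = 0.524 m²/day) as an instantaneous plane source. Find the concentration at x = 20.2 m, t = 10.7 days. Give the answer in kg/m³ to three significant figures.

For an instantaneous plane source, C(x,t) = M/(n_e·A·√(4πDt)) · exp(−(x−vt)²/(4Dt)), with n_e·A the pore (flow) area.
Plume center vt = 2.21 × 10.7 = 23.647 m, so the well at 20.2 m is 3.447 m upgradient of the peak.
√(4πDt) = 8.394 m, giving peak height M/(n_e·A·√(4πDt)) = 0.247/(0.21 × 274 × 8.394) = 0.0005114 kg/m³.
(x−vt)²/(4Dt) = (-3.447)²/(4 × 0.524 × 10.7) = 0.5298; exp(−0.5298) = 0.5887.
C = 0.0005114 × 0.5887 = 0.000301 kg/m³.

0.000301 kg/m³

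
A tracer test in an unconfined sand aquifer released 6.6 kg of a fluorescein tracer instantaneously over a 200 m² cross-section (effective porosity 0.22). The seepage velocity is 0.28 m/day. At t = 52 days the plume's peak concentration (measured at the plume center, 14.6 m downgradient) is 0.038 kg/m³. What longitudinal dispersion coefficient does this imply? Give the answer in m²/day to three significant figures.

0.0238 m²/day

At the plume center C_max = M/(n_e·A·√(4πDt)), so D = M²/(4πt·(n_e·A·C_max)²).
n_e·A·C_max = 0.22 × 200 × 0.038 = 1.672 kg/m.
D = 6.6²/(4π × 52 × 1.672²) = 0.0238 m²/day.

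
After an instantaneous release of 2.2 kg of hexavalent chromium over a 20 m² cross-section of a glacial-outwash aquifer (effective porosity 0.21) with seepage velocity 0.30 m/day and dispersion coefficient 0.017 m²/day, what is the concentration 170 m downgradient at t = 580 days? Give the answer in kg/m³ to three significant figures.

0.0314 kg/m³

For an instantaneous plane source, C(x,t) = M/(n_e·A·√(4πDt)) · exp(−(x−vt)²/(4Dt)), with n_e·A the pore (flow) area.
Plume center vt = 0.30 × 580 = 174 m, so the well at 170 m is 4 m upgradient of the peak.
√(4πDt) = 11.13 m, giving peak height M/(n_e·A·√(4πDt)) = 2.2/(0.21 × 20 × 11.13) = 0.04706 kg/m³.
(x−vt)²/(4Dt) = (-4)²/(4 × 0.017 × 580) = 0.4057; exp(−0.4057) = 0.6665.
C = 0.04706 × 0.6665 = 0.0314 kg/m³.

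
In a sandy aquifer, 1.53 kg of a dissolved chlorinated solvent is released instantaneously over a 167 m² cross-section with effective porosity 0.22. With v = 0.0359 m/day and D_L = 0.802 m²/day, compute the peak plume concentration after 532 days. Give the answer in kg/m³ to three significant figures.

0.000569 kg/m³

The peak of an instantaneous 1D plume sits at x = vt; there the Gaussian factor is 1 and C_max = M/(n_e·A·√(4πDt)), where n_e·A is the pore area the mass is dissolved in.
√(4πDt) = √(4π × 0.802 × 532) = 73.22 m, so C_max = 1.53/(0.22 × 167 × 73.22) = 0.000569 kg/m³.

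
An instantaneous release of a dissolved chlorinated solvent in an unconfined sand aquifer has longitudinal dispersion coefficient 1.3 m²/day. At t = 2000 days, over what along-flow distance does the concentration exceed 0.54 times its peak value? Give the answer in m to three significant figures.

160 m

The plume is Gaussian with σ = √(2Dt) = √(2 × 1.3 × 2000) = 72.11 m.
C/C_peak = exp(−Δx²/(2σ²)) = 0.54 ⇒ Δx = σ·√(−2 ln 0.54) = 72.11 × 1.110 = 80.04 m.
Width = 2Δx = 160 m.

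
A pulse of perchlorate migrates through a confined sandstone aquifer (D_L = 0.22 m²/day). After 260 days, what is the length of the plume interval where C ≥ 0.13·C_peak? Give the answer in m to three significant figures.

43.2 m

The plume is Gaussian with σ = √(2Dt) = √(2 × 0.22 × 260) = 10.70 m.
C/C_peak = exp(−Δx²/(2σ²)) = 0.13 ⇒ Δx = σ·√(−2 ln 0.13) = 10.70 × 2.020 = 21.61 m.
Width = 2Δx = 43.2 m.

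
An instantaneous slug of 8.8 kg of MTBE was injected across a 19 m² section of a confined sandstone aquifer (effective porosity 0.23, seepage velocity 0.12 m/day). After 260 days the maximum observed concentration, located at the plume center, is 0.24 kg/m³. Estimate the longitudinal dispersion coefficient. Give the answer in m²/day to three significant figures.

0.0215 m²/day

At the plume center C_max = M/(n_e·A·√(4πDt)), so D = M²/(4πt·(n_e·A·C_max)²).
n_e·A·C_max = 0.23 × 19 × 0.24 = 1.049 kg/m.
D = 8.8²/(4π × 260 × 1.049²) = 0.0215 m²/day.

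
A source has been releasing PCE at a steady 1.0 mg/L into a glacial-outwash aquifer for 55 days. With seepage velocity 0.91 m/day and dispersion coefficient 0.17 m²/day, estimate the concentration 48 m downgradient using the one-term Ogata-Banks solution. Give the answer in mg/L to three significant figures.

0.682 mg/L

For a continuous step input, C/C₀ ≈ ½·erfc((x−vt)/(2√(Dt))).
vt = 0.91 × 55 = 50.05 m and 2√(Dt) = 2√(0.17 × 55) = 6.116 m.
Argument (x−vt)/(2√(Dt)) = (48 − 50.05)/6.116 = -0.3352; ½·erfc(-0.3352) = 0.6823.
C = 1.0 × 0.6823 = 0.682 mg/L.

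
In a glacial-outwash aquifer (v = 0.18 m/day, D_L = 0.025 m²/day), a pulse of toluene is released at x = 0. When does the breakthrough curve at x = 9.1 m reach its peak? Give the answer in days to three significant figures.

For the 1D instantaneous-source solution, setting ∂C/∂t = 0 at fixed x gives v²t² + 2Dt − x² = 0, so t = (√(D² + v²x²) − D)/v².
√(D² + v²x²) = √(0.025² + 0.18² × 9.1²) = 1.638; v² = 0.0324.
t = (1.638 − 0.025)/0.0324 = 49.8 days (vs. the pure-advection estimate x/v = 50.6 d).

49.8 days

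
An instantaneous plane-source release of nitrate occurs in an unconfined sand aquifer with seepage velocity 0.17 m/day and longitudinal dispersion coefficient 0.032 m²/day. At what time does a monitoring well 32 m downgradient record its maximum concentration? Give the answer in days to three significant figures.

187 days

For the 1D instantaneous-source solution, setting ∂C/∂t = 0 at fixed x gives v²t² + 2Dt − x² = 0, so t = (√(D² + v²x²) − D)/v².
√(D² + v²x²) = √(0.032² + 0.17² × 32²) = 5.440; v² = 0.0289.
t = (5.440 − 0.032)/0.0289 = 187 days (vs. the pure-advection estimate x/v = 188 d).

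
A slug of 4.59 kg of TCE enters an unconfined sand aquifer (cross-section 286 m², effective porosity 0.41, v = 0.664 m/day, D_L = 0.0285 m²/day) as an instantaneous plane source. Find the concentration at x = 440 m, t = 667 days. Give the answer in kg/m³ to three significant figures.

For an instantaneous plane source, C(x,t) = M/(n_e·A·√(4πDt)) · exp(−(x−vt)²/(4Dt)), with n_e·A the pore (flow) area.
Plume center vt = 0.664 × 667 = 442.888 m, so the well at 440 m is 2.888 m upgradient of the peak.
√(4πDt) = 15.46 m, giving peak height M/(n_e·A·√(4πDt)) = 4.59/(0.41 × 286 × 15.46) = 0.002532 kg/m³.
(x−vt)²/(4Dt) = (-2.888)²/(4 × 0.0285 × 667) = 0.1097; exp(−0.1097) = 0.8961.
C = 0.002532 × 0.8961 = 0.00227 kg/m³.

0.00227 kg/m³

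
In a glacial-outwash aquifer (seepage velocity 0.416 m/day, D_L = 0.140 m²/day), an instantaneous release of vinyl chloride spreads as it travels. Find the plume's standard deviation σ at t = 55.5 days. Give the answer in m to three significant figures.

Dispersive spreading gives a Gaussian with σ² = 2Dt; advection only shifts the center.
σ = √(2 × 0.140 × 55.5) = 3.94 m.

3.94 m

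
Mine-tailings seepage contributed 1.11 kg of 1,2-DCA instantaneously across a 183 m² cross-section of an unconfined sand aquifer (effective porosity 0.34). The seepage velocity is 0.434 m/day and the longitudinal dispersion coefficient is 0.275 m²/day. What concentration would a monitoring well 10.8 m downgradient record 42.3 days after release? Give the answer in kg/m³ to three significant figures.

0.000432 kg/m³

For an instantaneous plane source, C(x,t) = M/(n_e·A·√(4πDt)) · exp(−(x−vt)²/(4Dt)), with n_e·A the pore (flow) area.
Plume center vt = 0.434 × 42.3 = 18.3582 m, so the well at 10.8 m is 7.5582 m upgradient of the peak.
√(4πDt) = 12.09 m, giving peak height M/(n_e·A·√(4πDt)) = 1.11/(0.34 × 183 × 12.09) = 0.001476 kg/m³.
(x−vt)²/(4Dt) = (-7.5582)²/(4 × 0.275 × 42.3) = 1.228; exp(−1.228) = 0.2929.
C = 0.001476 × 0.2929 = 0.000432 kg/m³.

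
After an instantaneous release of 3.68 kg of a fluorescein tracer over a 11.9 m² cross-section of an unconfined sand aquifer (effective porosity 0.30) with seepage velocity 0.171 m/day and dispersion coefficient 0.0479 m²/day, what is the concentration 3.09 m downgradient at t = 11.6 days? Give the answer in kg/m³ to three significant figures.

For an instantaneous plane source, C(x,t) = M/(n_e·A·√(4πDt)) · exp(−(x−vt)²/(4Dt)), with n_e·A the pore (flow) area.
Plume center vt = 0.171 × 11.6 = 1.9836 m, so the well at 3.09 m is 1.1064 m downgradient of the peak.
√(4πDt) = 2.642 m, giving peak height M/(n_e·A·√(4πDt)) = 3.68/(0.30 × 11.9 × 2.642) = 0.3902 kg/m³.
(x−vt)²/(4Dt) = (1.1064)²/(4 × 0.0479 × 11.6) = 0.5508; exp(−0.5508) = 0.5765.
C = 0.3902 × 0.5765 = 0.225 kg/m³.

0.225 kg/m³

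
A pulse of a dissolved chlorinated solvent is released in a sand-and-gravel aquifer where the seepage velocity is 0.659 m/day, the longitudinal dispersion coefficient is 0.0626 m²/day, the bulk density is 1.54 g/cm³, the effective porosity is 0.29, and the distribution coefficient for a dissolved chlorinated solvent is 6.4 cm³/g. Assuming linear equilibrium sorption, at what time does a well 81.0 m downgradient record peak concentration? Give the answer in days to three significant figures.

4300 days

Retardation factor R = 1 + ρ_b·K_d/n = 1 + 1.54 × 6.4/0.29 = 34.99.
Sorption retards both mechanisms: v_R = v/R = 0.01883 m/day, D_R = D/R = 0.001789 m²/day.
Peak time from v_R²t² + 2D_R t − x² = 0: t = (√(D_R² + v_R²x²) − D_R)/v_R².
√(D_R² + v_R²x²) = √(0.001789² + 0.01883² × 81.0²) = 1.525; v_R² = 0.0003546.
t = (1.525 − 0.001789)/0.0003546 = 4300 days.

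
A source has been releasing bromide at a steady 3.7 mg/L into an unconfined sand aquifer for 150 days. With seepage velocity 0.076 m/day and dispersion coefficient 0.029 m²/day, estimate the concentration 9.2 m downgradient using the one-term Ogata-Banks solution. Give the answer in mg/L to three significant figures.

For a continuous step input, C/C₀ ≈ ½·erfc((x−vt)/(2√(Dt))).
vt = 0.076 × 150 = 11.4 m and 2√(Dt) = 2√(0.029 × 150) = 4.171 m.
Argument (x−vt)/(2√(Dt)) = (9.2 − 11.4)/4.171 = -0.5275; ½·erfc(-0.5275) = 0.7722.
C = 3.7 × 0.7722 = 2.86 mg/L.

2.86 mg/L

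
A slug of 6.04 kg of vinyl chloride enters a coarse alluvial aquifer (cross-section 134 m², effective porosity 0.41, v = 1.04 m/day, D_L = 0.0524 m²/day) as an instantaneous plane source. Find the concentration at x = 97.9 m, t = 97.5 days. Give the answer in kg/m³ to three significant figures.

0.00753 kg/m³

For an instantaneous plane source, C(x,t) = M/(n_e·A·√(4πDt)) · exp(−(x−vt)²/(4Dt)), with n_e·A the pore (flow) area.
Plume center vt = 1.04 × 97.5 = 101.4 m, so the well at 97.9 m is 3.5 m upgradient of the peak.
√(4πDt) = 8.013 m, giving peak height M/(n_e·A·√(4πDt)) = 6.04/(0.41 × 134 × 8.013) = 0.01372 kg/m³.
(x−vt)²/(4Dt) = (-3.5)²/(4 × 0.0524 × 97.5) = 0.5994; exp(−0.5994) = 0.5491.
C = 0.01372 × 0.5491 = 0.00753 kg/m³.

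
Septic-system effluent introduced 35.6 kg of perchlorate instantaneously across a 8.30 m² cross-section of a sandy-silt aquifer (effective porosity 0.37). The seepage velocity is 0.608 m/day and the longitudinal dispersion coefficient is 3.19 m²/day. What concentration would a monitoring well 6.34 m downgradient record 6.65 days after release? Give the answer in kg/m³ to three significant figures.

For an instantaneous plane source, C(x,t) = M/(n_e·A·√(4πDt)) · exp(−(x−vt)²/(4Dt)), with n_e·A the pore (flow) area.
Plume center vt = 0.608 × 6.65 = 4.0432 m, so the well at 6.34 m is 2.2968 m downgradient of the peak.
√(4πDt) = 16.33 m, giving peak height M/(n_e·A·√(4πDt)) = 35.6/(0.37 × 8.30 × 16.33) = 0.7099 kg/m³.
(x−vt)²/(4Dt) = (2.2968)²/(4 × 3.19 × 6.65) = 0.06217; exp(−0.06217) = 0.9397.
C = 0.7099 × 0.9397 = 0.667 kg/m³.

0.667 kg/m³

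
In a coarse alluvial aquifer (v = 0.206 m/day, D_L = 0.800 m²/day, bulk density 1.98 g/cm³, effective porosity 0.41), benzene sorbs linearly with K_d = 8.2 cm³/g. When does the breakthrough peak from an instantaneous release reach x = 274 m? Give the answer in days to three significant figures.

Retardation factor R = 1 + ρ_b·K_d/n = 1 + 1.98 × 8.2/0.41 = 40.60.
Sorption retards both mechanisms: v_R = v/R = 0.005074 m/day, D_R = D/R = 0.01970 m²/day.
Peak time from v_R²t² + 2D_R t − x² = 0: t = (√(D_R² + v_R²x²) − D_R)/v_R².
√(D_R² + v_R²x²) = √(0.01970² + 0.005074² × 274²) = 1.390; v_R² = 2.575e-05.
t = (1.390 − 0.01970)/2.575e-05 = 53200 days.

53200 days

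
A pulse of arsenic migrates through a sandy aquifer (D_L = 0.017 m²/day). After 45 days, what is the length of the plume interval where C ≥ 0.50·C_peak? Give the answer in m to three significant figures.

The plume is Gaussian with σ = √(2Dt) = √(2 × 0.017 × 45) = 1.237 m.
C/C_peak = exp(−Δx²/(2σ²)) = 0.50 ⇒ Δx = σ·√(−2 ln 0.50) = 1.237 × 1.177 = 1.456 m.
Width = 2Δx = 2.91 m.

2.91 m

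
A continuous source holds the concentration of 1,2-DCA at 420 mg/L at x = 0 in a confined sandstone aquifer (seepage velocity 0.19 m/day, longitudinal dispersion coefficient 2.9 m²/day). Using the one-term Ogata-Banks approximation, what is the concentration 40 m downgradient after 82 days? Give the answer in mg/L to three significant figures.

55.2 mg/L

For a continuous step input, C/C₀ ≈ ½·erfc((x−vt)/(2√(Dt))).
vt = 0.19 × 82 = 15.58 m and 2√(Dt) = 2√(2.9 × 82) = 30.84 m.
Argument (x−vt)/(2√(Dt)) = (40 − 15.58)/30.84 = 0.7918; ½·erfc(0.7918) = 0.1314.
C = 420 × 0.1314 = 55.2 mg/L.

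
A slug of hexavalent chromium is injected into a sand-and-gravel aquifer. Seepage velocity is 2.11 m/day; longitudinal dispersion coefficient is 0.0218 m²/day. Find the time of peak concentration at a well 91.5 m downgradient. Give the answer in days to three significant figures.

For the 1D instantaneous-source solution, setting ∂C/∂t = 0 at fixed x gives v²t² + 2Dt − x² = 0, so t = (√(D² + v²x²) − D)/v².
√(D² + v²x²) = √(0.0218² + 2.11² × 91.5²) = 193.1; v² = 4.4521.
t = (193.1 − 0.0218)/4.4521 = 43.4 days (vs. the pure-advection estimate x/v = 43.4 d).

43.4 days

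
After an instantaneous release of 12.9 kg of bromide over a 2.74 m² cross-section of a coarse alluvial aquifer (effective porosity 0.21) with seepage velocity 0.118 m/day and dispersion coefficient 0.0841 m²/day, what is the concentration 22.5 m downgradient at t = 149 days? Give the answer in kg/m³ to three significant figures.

1.10 kg/m³

For an instantaneous plane source, C(x,t) = M/(n_e·A·√(4πDt)) · exp(−(x−vt)²/(4Dt)), with n_e·A the pore (flow) area.
Plume center vt = 0.118 × 149 = 17.582 m, so the well at 22.5 m is 4.918 m downgradient of the peak.
√(4πDt) = 12.55 m, giving peak height M/(n_e·A·√(4πDt)) = 12.9/(0.21 × 2.74 × 12.55) = 1.786 kg/m³.
(x−vt)²/(4Dt) = (4.918)²/(4 × 0.0841 × 149) = 0.4825; exp(−0.4825) = 0.6172.
C = 1.786 × 0.6172 = 1.10 kg/m³.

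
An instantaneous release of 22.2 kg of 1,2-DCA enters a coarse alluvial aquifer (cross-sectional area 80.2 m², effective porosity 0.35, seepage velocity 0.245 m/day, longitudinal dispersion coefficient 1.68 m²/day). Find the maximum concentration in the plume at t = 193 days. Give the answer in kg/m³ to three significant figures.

The peak of an instantaneous 1D plume sits at x = vt; there the Gaussian factor is 1 and C_max = M/(n_e·A·√(4πDt)), where n_e·A is the pore area the mass is dissolved in.
√(4πDt) = √(4π × 1.68 × 193) = 63.83 m, so C_max = 22.2/(0.35 × 80.2 × 63.83) = 0.0124 kg/m³.

0.0124 kg/m³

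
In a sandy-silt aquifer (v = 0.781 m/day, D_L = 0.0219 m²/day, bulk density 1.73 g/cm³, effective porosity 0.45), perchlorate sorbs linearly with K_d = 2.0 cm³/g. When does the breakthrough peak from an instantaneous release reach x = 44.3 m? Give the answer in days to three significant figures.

Retardation factor R = 1 + ρ_b·K_d/n = 1 + 1.73 × 2.0/0.45 = 8.689.
Sorption retards both mechanisms: v_R = v/R = 0.08988 m/day, D_R = D/R = 0.002520 m²/day.
Peak time from v_R²t² + 2D_R t − x² = 0: t = (√(D_R² + v_R²x²) − D_R)/v_R².
√(D_R² + v_R²x²) = √(0.002520² + 0.08988² × 44.3²) = 3.982; v_R² = 0.008078.
t = (3.982 − 0.002520)/0.008078 = 493 days.

493 days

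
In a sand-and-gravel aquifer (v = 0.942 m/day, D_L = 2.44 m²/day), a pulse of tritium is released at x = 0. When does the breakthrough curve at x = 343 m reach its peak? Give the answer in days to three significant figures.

For the 1D instantaneous-source solution, setting ∂C/∂t = 0 at fixed x gives v²t² + 2Dt − x² = 0, so t = (√(D² + v²x²) − D)/v².
√(D² + v²x²) = √(2.44² + 0.942² × 343²) = 323.1; v² = 0.887364.
t = (323.1 − 2.44)/0.887364 = 361 days (vs. the pure-advection estimate x/v = 364 d).

361 days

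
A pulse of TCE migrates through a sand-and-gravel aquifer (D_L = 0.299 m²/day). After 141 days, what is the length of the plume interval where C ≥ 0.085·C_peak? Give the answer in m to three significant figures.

40.8 m

The plume is Gaussian with σ = √(2Dt) = √(2 × 0.299 × 141) = 9.182 m.
C/C_peak = exp(−Δx²/(2σ²)) = 0.085 ⇒ Δx = σ·√(−2 ln 0.085) = 9.182 × 2.220 = 20.38 m.
Width = 2Δx = 40.8 m.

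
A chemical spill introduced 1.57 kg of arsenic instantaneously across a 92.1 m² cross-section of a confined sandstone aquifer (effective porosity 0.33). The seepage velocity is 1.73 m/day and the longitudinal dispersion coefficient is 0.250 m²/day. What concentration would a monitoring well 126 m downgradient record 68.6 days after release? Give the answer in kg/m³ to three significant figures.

0.00161 kg/m³

For an instantaneous plane source, C(x,t) = M/(n_e·A·√(4πDt)) · exp(−(x−vt)²/(4Dt)), with n_e·A the pore (flow) area.
Plume center vt = 1.73 × 68.6 = 118.678 m, so the well at 126 m is 7.322 m downgradient of the peak.
√(4πDt) = 14.68 m, giving peak height M/(n_e·A·√(4πDt)) = 1.57/(0.33 × 92.1 × 14.68) = 0.003519 kg/m³.
(x−vt)²/(4Dt) = (7.322)²/(4 × 0.250 × 68.6) = 0.7815; exp(−0.7815) = 0.4577.
C = 0.003519 × 0.4577 = 0.00161 kg/m³.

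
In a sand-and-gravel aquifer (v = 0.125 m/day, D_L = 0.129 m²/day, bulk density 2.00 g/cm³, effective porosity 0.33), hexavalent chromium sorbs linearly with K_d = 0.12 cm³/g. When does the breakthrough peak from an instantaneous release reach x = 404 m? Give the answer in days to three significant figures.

5570 days

Retardation factor R = 1 + ρ_b·K_d/n = 1 + 2.00 × 0.12/0.33 = 1.727.
Sorption retards both mechanisms: v_R = v/R = 0.07238 m/day, D_R = D/R = 0.07470 m²/day.
Peak time from v_R²t² + 2D_R t − x² = 0: t = (√(D_R² + v_R²x²) − D_R)/v_R².
√(D_R² + v_R²x²) = √(0.07470² + 0.07238² × 404²) = 29.24; v_R² = 0.005239.
t = (29.24 − 0.07470)/0.005239 = 5570 days.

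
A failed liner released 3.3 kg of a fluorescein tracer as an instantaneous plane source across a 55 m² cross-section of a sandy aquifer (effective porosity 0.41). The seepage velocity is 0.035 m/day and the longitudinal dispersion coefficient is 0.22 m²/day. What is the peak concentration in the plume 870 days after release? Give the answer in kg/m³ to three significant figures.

0.00298 kg/m³

The peak of an instantaneous 1D plume sits at x = vt; there the Gaussian factor is 1 and C_max = M/(n_e·A·√(4πDt)), where n_e·A is the pore area the mass is dissolved in.
√(4πDt) = √(4π × 0.22 × 870) = 49.04 m, so C_max = 3.3/(0.41 × 55 × 49.04) = 0.00298 kg/m³.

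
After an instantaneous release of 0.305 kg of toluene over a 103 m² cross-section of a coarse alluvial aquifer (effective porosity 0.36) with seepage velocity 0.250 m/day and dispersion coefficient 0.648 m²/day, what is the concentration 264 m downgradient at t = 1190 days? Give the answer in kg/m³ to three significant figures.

For an instantaneous plane source, C(x,t) = M/(n_e·A·√(4πDt)) · exp(−(x−vt)²/(4Dt)), with n_e·A the pore (flow) area.
Plume center vt = 0.250 × 1190 = 297.5 m, so the well at 264 m is 33.5 m upgradient of the peak.
√(4πDt) = 98.44 m, giving peak height M/(n_e·A·√(4πDt)) = 0.305/(0.36 × 103 × 98.44) = 8.356e-05 kg/m³.
(x−vt)²/(4Dt) = (-33.5)²/(4 × 0.648 × 1190) = 0.3638; exp(−0.3638) = 0.6950.
C = 8.356e-05 × 0.6950 = 5.81e-05 kg/m³.

5.81e-05 kg/m³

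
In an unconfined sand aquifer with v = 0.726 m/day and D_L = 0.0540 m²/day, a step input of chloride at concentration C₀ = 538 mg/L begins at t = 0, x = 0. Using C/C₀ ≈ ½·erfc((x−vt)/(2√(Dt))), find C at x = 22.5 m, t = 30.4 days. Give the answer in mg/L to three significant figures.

For a continuous step input, C/C₀ ≈ ½·erfc((x−vt)/(2√(Dt))).
vt = 0.726 × 30.4 = 22.0704 m and 2√(Dt) = 2√(0.0540 × 30.4) = 2.562 m.
Argument (x−vt)/(2√(Dt)) = (22.5 − 22.0704)/2.562 = 0.1677; ½·erfc(0.1677) = 0.4063.
C = 538 × 0.4063 = 219 mg/L.

219 mg/L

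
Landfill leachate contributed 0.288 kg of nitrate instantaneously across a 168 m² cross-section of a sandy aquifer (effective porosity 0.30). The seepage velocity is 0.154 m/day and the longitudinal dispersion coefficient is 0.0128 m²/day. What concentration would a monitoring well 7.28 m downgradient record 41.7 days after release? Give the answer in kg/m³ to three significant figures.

0.00156 kg/m³

For an instantaneous plane source, C(x,t) = M/(n_e·A·√(4πDt)) · exp(−(x−vt)²/(4Dt)), with n_e·A the pore (flow) area.
Plume center vt = 0.154 × 41.7 = 6.4218 m, so the well at 7.28 m is 0.8582 m downgradient of the peak.
√(4πDt) = 2.590 m, giving peak height M/(n_e·A·√(4πDt)) = 0.288/(0.30 × 168 × 2.590) = 0.002206 kg/m³.
(x−vt)²/(4Dt) = (0.8582)²/(4 × 0.0128 × 41.7) = 0.3450; exp(−0.3450) = 0.7082.
C = 0.002206 × 0.7082 = 0.00156 kg/m³.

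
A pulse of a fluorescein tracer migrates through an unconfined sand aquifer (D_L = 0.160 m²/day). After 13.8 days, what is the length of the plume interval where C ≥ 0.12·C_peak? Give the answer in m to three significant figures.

The plume is Gaussian with σ = √(2Dt) = √(2 × 0.160 × 13.8) = 2.101 m.
C/C_peak = exp(−Δx²/(2σ²)) = 0.12 ⇒ Δx = σ·√(−2 ln 0.12) = 2.101 × 2.059 = 4.326 m.
Width = 2Δx = 8.65 m.

8.65 m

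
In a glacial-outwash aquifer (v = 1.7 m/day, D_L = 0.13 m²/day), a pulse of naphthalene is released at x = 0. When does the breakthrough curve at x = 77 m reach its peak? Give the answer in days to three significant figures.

45.2 days

For the 1D instantaneous-source solution, setting ∂C/∂t = 0 at fixed x gives v²t² + 2Dt − x² = 0, so t = (√(D² + v²x²) − D)/v².
√(D² + v²x²) = √(0.13² + 1.7² × 77²) = 130.9; v² = 2.89.
t = (130.9 − 0.13)/2.89 = 45.2 days (vs. the pure-advection estimate x/v = 45.3 d).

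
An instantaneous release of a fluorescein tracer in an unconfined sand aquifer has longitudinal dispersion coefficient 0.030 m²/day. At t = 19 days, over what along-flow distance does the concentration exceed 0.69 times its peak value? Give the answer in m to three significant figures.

The plume is Gaussian with σ = √(2Dt) = √(2 × 0.030 × 19) = 1.068 m.
C/C_peak = exp(−Δx²/(2σ²)) = 0.69 ⇒ Δx = σ·√(−2 ln 0.69) = 1.068 × 0.8615 = 0.9201 m.
Width = 2Δx = 1.84 m.

1.84 m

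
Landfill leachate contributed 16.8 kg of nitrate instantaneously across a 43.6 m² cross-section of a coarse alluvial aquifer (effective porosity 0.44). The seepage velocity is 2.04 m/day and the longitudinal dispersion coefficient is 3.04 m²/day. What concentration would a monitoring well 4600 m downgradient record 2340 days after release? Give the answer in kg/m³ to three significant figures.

0.00102 kg/m³

For an instantaneous plane source, C(x,t) = M/(n_e·A·√(4πDt)) · exp(−(x−vt)²/(4Dt)), with n_e·A the pore (flow) area.
Plume center vt = 2.04 × 2340 = 4773.6 m, so the well at 4600 m is 173.6 m upgradient of the peak.
√(4πDt) = 299.0 m, giving peak height M/(n_e·A·√(4πDt)) = 16.8/(0.44 × 43.6 × 299.0) = 0.002929 kg/m³.
(x−vt)²/(4Dt) = (-173.6)²/(4 × 3.04 × 2340) = 1.059; exp(−1.059) = 0.3468.
C = 0.002929 × 0.3468 = 0.00102 kg/m³.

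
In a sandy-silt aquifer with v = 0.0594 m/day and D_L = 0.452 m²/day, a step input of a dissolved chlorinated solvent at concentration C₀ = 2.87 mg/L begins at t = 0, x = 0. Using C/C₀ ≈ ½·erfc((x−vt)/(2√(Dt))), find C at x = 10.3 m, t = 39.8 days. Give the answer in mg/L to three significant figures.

0.267 mg/L

For a continuous step input, C/C₀ ≈ ½·erfc((x−vt)/(2√(Dt))).
vt = 0.0594 × 39.8 = 2.36412 m and 2√(Dt) = 2√(0.452 × 39.8) = 8.483 m.
Argument (x−vt)/(2√(Dt)) = (10.3 − 2.36412)/8.483 = 0.9355; ½·erfc(0.9355) = 0.09292.
C = 2.87 × 0.09292 = 0.267 mg/L.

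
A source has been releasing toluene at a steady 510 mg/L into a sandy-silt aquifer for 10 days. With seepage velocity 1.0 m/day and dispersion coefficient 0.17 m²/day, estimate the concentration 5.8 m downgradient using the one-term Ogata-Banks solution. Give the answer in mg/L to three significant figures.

504 mg/L

For a continuous step input, C/C₀ ≈ ½·erfc((x−vt)/(2√(Dt))).
vt = 1.0 × 10 = 10 m and 2√(Dt) = 2√(0.17 × 10) = 2.608 m.
Argument (x−vt)/(2√(Dt)) = (5.8 − 10)/2.608 = -1.610; ½·erfc(-1.610) = 0.9886.
C = 510 × 0.9886 = 504 mg/L.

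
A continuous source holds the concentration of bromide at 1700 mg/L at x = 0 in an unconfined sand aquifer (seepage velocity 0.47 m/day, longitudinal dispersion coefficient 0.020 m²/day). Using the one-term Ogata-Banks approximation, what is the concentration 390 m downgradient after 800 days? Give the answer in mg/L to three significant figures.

11.3 mg/L

For a continuous step input, C/C₀ ≈ ½·erfc((x−vt)/(2√(Dt))).
vt = 0.47 × 800 = 376 m and 2√(Dt) = 2√(0.020 × 800) = 8.000 m.
Argument (x−vt)/(2√(Dt)) = (390 − 376)/8.000 = 1.750; ½·erfc(1.750) = 0.006664.
C = 1700 × 0.006664 = 11.3 mg/L.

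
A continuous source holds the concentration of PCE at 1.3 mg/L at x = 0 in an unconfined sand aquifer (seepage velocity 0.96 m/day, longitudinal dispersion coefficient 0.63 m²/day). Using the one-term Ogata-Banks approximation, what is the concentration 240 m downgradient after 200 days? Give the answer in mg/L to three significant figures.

0.00162 mg/L

For a continuous step input, C/C₀ ≈ ½·erfc((x−vt)/(2√(Dt))).
vt = 0.96 × 200 = 192 m and 2√(Dt) = 2√(0.63 × 200) = 22.45 m.
Argument (x−vt)/(2√(Dt)) = (240 − 192)/22.45 = 2.138; ½·erfc(2.138) = 0.001249.
C = 1.3 × 0.001249 = 0.00162 mg/L.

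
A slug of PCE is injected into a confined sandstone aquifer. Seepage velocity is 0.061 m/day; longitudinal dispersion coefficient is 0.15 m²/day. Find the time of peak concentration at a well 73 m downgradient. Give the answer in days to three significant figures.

1160 days

For the 1D instantaneous-source solution, setting ∂C/∂t = 0 at fixed x gives v²t² + 2Dt − x² = 0, so t = (√(D² + v²x²) − D)/v².
√(D² + v²x²) = √(0.15² + 0.061² × 73²) = 4.456; v² = 0.003721.
t = (4.456 − 0.15)/0.003721 = 1160 days (vs. the pure-advection estimate x/v = 1200 d).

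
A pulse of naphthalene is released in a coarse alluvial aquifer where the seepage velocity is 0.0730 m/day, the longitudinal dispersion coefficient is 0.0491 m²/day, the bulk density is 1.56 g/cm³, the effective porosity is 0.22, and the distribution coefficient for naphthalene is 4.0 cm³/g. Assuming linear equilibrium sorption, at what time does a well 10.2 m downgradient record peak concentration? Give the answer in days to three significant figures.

3840 days

Retardation factor R = 1 + ρ_b·K_d/n = 1 + 1.56 × 4.0/0.22 = 29.36.
Sorption retards both mechanisms: v_R = v/R = 0.002486 m/day, D_R = D/R = 0.001672 m²/day.
Peak time from v_R²t² + 2D_R t − x² = 0: t = (√(D_R² + v_R²x²) − D_R)/v_R².
√(D_R² + v_R²x²) = √(0.001672² + 0.002486² × 10.2²) = 0.02541; v_R² = 6.180e-06.
t = (0.02541 − 0.001672)/6.180e-06 = 3840 days.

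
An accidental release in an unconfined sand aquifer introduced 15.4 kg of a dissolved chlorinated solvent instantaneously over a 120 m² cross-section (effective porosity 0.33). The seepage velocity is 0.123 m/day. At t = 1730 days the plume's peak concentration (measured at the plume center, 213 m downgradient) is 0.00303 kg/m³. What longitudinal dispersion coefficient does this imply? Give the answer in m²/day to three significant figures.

0.758 m²/day

At the plume center C_max = M/(n_e·A·√(4πDt)), so D = M²/(4πt·(n_e·A·C_max)²).
n_e·A·C_max = 0.33 × 120 × 0.00303 = 0.1200 kg/m.
D = 15.4²/(4π × 1730 × 0.1200²) = 0.758 m²/day.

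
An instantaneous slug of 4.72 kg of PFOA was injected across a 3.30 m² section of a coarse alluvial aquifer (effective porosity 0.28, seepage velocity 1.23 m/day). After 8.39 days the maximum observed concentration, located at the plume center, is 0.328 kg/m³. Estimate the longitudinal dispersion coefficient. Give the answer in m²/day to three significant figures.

At the plume center C_max = M/(n_e·A·√(4πDt)), so D = M²/(4πt·(n_e·A·C_max)²).
n_e·A·C_max = 0.28 × 3.30 × 0.328 = 0.3031 kg/m.
D = 4.72²/(4π × 8.39 × 0.3031²) = 2.30 m²/day.

2.30 m²/day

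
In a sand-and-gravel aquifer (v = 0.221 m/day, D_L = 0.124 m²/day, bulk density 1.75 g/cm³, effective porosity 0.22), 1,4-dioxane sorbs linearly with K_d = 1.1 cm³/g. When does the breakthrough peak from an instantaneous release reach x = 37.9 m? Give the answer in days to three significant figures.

Retardation factor R = 1 + ρ_b·K_d/n = 1 + 1.75 × 1.1/0.22 = 9.750.
Sorption retards both mechanisms: v_R = v/R = 0.02267 m/day, D_R = D/R = 0.01272 m²/day.
Peak time from v_R²t² + 2D_R t − x² = 0: t = (√(D_R² + v_R²x²) − D_R)/v_R².
√(D_R² + v_R²x²) = √(0.01272² + 0.02267² × 37.9²) = 0.8593; v_R² = 0.0005139.
t = (0.8593 − 0.01272)/0.0005139 = 1650 days.

1650 days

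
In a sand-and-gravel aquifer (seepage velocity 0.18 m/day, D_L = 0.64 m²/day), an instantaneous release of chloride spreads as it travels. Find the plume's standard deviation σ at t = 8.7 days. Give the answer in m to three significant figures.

3.34 m

Dispersive spreading gives a Gaussian with σ² = 2Dt; advection only shifts the center.
σ = √(2 × 0.64 × 8.7) = 3.34 m.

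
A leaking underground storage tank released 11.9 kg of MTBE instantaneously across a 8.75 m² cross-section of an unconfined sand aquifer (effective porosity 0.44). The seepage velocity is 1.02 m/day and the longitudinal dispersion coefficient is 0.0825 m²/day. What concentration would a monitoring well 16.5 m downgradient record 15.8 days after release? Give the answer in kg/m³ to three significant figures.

For an instantaneous plane source, C(x,t) = M/(n_e·A·√(4πDt)) · exp(−(x−vt)²/(4Dt)), with n_e·A the pore (flow) area.
Plume center vt = 1.02 × 15.8 = 16.116 m, so the well at 16.5 m is 0.384 m downgradient of the peak.
√(4πDt) = 4.047 m, giving peak height M/(n_e·A·√(4πDt)) = 11.9/(0.44 × 8.75 × 4.047) = 0.7638 kg/m³.
(x−vt)²/(4Dt) = (0.384)²/(4 × 0.0825 × 15.8) = 0.02828; exp(−0.02828) = 0.9721.
C = 0.7638 × 0.9721 = 0.742 kg/m³.

0.742 kg/m³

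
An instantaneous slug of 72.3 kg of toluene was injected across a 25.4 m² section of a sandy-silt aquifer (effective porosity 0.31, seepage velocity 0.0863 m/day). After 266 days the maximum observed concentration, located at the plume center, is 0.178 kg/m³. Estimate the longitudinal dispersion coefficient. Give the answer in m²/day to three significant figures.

0.796 m²/day

At the plume center C_max = M/(n_e·A·√(4πDt)), so D = M²/(4πt·(n_e·A·C_max)²).
n_e·A·C_max = 0.31 × 25.4 × 0.178 = 1.402 kg/m.
D = 72.3²/(4π × 266 × 1.402²) = 0.796 m²/day.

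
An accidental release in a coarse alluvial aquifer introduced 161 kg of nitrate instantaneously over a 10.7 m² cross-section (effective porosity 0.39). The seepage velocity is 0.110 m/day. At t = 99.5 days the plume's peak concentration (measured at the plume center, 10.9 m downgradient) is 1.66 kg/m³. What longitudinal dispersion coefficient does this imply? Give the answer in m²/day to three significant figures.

At the plume center C_max = M/(n_e·A·√(4πDt)), so D = M²/(4πt·(n_e·A·C_max)²).
n_e·A·C_max = 0.39 × 10.7 × 1.66 = 6.927 kg/m.
D = 161²/(4π × 99.5 × 6.927²) = 0.432 m²/day.

0.432 m²/day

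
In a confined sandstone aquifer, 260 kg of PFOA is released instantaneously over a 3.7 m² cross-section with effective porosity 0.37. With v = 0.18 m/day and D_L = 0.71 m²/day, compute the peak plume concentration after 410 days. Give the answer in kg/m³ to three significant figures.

The peak of an instantaneous 1D plume sits at x = vt; there the Gaussian factor is 1 and C_max = M/(n_e·A·√(4πDt)), where n_e·A is the pore area the mass is dissolved in.
√(4πDt) = √(4π × 0.71 × 410) = 60.48 m, so C_max = 260/(0.37 × 3.7 × 60.48) = 3.14 kg/m³.

3.14 kg/m³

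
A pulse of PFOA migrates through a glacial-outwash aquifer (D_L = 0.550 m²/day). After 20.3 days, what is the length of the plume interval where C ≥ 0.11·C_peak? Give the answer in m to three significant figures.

19.9 m

The plume is Gaussian with σ = √(2Dt) = √(2 × 0.550 × 20.3) = 4.725 m.
C/C_peak = exp(−Δx²/(2σ²)) = 0.11 ⇒ Δx = σ·√(−2 ln 0.11) = 4.725 × 2.101 = 9.927 m.
Width = 2Δx = 19.9 m.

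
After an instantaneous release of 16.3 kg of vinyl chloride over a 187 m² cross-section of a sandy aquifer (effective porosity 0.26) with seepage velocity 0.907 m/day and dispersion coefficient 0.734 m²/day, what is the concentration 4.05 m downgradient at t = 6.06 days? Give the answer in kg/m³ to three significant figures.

For an instantaneous plane source, C(x,t) = M/(n_e·A·√(4πDt)) · exp(−(x−vt)²/(4Dt)), with n_e·A the pore (flow) area.
Plume center vt = 0.907 × 6.06 = 5.49642 m, so the well at 4.05 m is 1.44642 m upgradient of the peak.
√(4πDt) = 7.476 m, giving peak height M/(n_e·A·√(4πDt)) = 16.3/(0.26 × 187 × 7.476) = 0.04484 kg/m³.
(x−vt)²/(4Dt) = (-1.44642)²/(4 × 0.734 × 6.06) = 0.1176; exp(−0.1176) = 0.8891.
C = 0.04484 × 0.8891 = 0.0399 kg/m³.

0.0399 kg/m³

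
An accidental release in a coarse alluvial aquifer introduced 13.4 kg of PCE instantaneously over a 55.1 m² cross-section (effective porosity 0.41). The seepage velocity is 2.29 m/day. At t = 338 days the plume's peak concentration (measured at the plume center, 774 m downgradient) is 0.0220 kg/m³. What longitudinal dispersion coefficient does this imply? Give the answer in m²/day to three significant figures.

0.171 m²/day

At the plume center C_max = M/(n_e·A·√(4πDt)), so D = M²/(4πt·(n_e·A·C_max)²).
n_e·A·C_max = 0.41 × 55.1 × 0.0220 = 0.4970 kg/m.
D = 13.4²/(4π × 338 × 0.4970²) = 0.171 m²/day.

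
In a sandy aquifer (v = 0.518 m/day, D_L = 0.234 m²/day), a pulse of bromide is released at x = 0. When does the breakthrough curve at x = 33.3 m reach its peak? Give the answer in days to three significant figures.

63.4 days

For the 1D instantaneous-source solution, setting ∂C/∂t = 0 at fixed x gives v²t² + 2Dt − x² = 0, so t = (√(D² + v²x²) − D)/v².
√(D² + v²x²) = √(0.234² + 0.518² × 33.3²) = 17.25; v² = 0.268324.
t = (17.25 − 0.234)/0.268324 = 63.4 days (vs. the pure-advection estimate x/v = 64.3 d).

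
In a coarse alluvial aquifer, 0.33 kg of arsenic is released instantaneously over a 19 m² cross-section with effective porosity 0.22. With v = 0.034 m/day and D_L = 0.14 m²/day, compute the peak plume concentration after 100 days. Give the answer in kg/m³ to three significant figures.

The peak of an instantaneous 1D plume sits at x = vt; there the Gaussian factor is 1 and C_max = M/(n_e·A·√(4πDt)), where n_e·A is the pore area the mass is dissolved in.
√(4πDt) = √(4π × 0.14 × 100) = 13.26 m, so C_max = 0.33/(0.22 × 19 × 13.26) = 0.00595 kg/m³.

0.00595 kg/m³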